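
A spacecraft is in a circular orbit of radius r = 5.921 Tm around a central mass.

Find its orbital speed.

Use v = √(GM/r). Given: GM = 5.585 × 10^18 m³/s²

Convert to SI: r = 5.921 Tm = 5.921e+12 m.
For a circular orbit, gravity supplies the centripetal force, so v = √(GM / r).
v = √(5.585e+18 / 5.921e+12) m/s ≈ 971.2 m/s = 971.2 m/s.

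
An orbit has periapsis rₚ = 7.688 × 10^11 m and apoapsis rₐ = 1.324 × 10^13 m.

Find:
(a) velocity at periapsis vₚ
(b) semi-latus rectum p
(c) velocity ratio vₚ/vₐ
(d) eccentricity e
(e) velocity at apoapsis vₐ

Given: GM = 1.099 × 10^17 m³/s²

(a) With a = (rₚ + rₐ)/2 = 7.0044e+12 m, vₚ = √(GM (2/rₚ − 1/a)) = √(1.099e+17 · (2/7.688e+11 − 1/7.0044e+12)) m/s ≈ 519.8 m/s
(b) From a = (rₚ + rₐ)/2 = 7.0044e+12 m and e = (rₐ − rₚ)/(rₐ + rₚ) = 0.89024, p = a(1 − e²) = 7.0044e+12 · (1 − (0.89024)²) ≈ 1.453e+12 m
(c) Conservation of angular momentum (rₚvₚ = rₐvₐ) gives vₚ/vₐ = rₐ/rₚ = 1.324e+13/7.688e+11 ≈ 17.22
(d) e = (rₐ − rₚ)/(rₐ + rₚ) = (1.324e+13 − 7.688e+11)/(1.324e+13 + 7.688e+11) ≈ 0.8902
(e) With a = (rₚ + rₐ)/2 = 7.0044e+12 m, vₐ = √(GM (2/rₐ − 1/a)) = √(1.099e+17 · (2/1.324e+13 − 1/7.0044e+12)) m/s ≈ 30.18 m/s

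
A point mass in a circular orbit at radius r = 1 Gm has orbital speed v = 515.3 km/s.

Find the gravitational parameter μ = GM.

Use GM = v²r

Convert to SI: r = 1 Gm = 1e+09 m; v = 515.3 km/s = 515300 m/s.
For a circular orbit v² = GM/r, so GM = v² · r.
GM = (515300)² · 1e+09 m³/s² ≈ 2.655e+20 m³/s² = 2.655 × 10^20 m³/s².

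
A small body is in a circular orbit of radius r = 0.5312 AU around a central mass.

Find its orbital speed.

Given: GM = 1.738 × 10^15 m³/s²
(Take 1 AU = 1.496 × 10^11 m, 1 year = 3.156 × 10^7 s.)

Convert to SI: r = 0.5312 AU = 7.94675e+10 m.
For a circular orbit, gravity supplies the centripetal force, so v = √(GM / r).
v = √(1.738e+15 / 7.94675e+10) m/s ≈ 147.9 m/s = 0.0312 AU/year.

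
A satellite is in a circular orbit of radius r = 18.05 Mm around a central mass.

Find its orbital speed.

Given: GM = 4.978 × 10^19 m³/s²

Convert to SI: r = 18.05 Mm = 1.805e+07 m.
For a circular orbit, gravity supplies the centripetal force, so v = √(GM / r).
v = √(4.978e+19 / 1.805e+07) m/s ≈ 1.661e+06 m/s = 1661 km/s.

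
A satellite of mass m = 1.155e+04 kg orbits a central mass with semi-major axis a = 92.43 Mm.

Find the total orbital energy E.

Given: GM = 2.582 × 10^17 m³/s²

Convert to SI: a = 92.43 Mm = 9.243e+07 m.
E = −GMm / (2a).
E = −2.582e+17 · 1.155e+04 / (2 · 9.243e+07) J ≈ -1.613e+13 J = -16.13 TJ.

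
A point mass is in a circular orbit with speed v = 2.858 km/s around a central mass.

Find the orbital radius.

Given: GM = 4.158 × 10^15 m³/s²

Convert to SI: v = 2.858 km/s = 2858 m/s.
For a circular orbit, v² = GM / r, so r = GM / v².
r = 4.158e+15 / (2858)² m ≈ 5.09e+08 m = 509 Mm.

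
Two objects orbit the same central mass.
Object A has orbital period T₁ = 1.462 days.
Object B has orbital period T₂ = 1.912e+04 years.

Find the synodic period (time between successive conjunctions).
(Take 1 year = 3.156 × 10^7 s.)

Convert to SI: T₁ = 1.462 days = 126317 s; T₂ = 1.912e+04 years = 6.03427e+11 s.
T_syn = |T₁ · T₂ / (T₁ − T₂)|.
T_syn = |126317 · 6.03427e+11 / (126317 − 6.03427e+11)| s ≈ 1.263e+05 s = 1.462 days.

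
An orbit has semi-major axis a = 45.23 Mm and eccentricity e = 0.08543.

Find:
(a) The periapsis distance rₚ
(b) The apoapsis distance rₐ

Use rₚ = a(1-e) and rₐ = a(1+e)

Convert to SI: a = 45.23 Mm = 4.523e+07 m.
(a) rₚ = a(1 − e) = 4.523e+07 · (1 − 0.08543) = 4.523e+07 · 0.91457 ≈ 4.137e+07 m = 41.37 Mm.
(b) rₐ = a(1 + e) = 4.523e+07 · (1 + 0.08543) = 4.523e+07 · 1.08543 ≈ 4.909e+07 m = 49.09 Mm.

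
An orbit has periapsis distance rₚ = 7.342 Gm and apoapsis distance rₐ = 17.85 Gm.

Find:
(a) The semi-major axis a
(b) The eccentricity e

Convert to SI: rₚ = 7.342 Gm = 7.342e+09 m; rₐ = 17.85 Gm = 1.785e+10 m.
(a) a = (rₚ + rₐ) / 2 = (7.342e+09 + 1.785e+10) / 2 ≈ 1.26e+10 m = 12.6 Gm.
(b) e = (rₐ − rₚ) / (rₐ + rₚ) = (1.785e+10 − 7.342e+09) / (1.785e+10 + 7.342e+09) ≈ 0.4171.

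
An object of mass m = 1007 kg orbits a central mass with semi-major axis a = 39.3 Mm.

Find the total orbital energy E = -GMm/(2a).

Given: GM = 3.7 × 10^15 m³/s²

Convert to SI: a = 39.3 Mm = 3.93e+07 m.
E = −GMm / (2a).
E = −3.7e+15 · 1007 / (2 · 3.93e+07) J ≈ -4.74e+10 J = -47.4 GJ.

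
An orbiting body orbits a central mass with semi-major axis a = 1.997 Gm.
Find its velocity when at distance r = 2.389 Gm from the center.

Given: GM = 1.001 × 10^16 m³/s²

Convert to SI: a = 1.997 Gm = 1.997e+09 m; r = 2.389 Gm = 2.389e+09 m.
Vis-viva: v = √(GM · (2/r − 1/a)).
2/r − 1/a = 2/2.389e+09 − 1/1.997e+09 = 3.36419e-10 m⁻¹.
v = √(1.001e+16 · 3.36419e-10) m/s ≈ 1835 m/s = 1.835 km/s.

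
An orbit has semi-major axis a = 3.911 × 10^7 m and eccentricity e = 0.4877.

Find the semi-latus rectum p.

p = a (1 − e²).
p = 3.911e+07 · (1 − (0.4877)²) = 3.911e+07 · 0.762149 ≈ 2.981e+07 m = 2.981 × 10^7 m.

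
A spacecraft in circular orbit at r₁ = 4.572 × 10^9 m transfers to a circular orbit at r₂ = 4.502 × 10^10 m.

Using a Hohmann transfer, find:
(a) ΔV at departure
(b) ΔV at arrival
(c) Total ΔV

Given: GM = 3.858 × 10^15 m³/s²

Transfer semi-major axis: a_t = (r₁ + r₂)/2 = (4.572e+09 + 4.502e+10)/2 = 2.4796e+10 m.
Circular speeds: v₁ = √(GM/r₁) = 918.603 m/s, v₂ = √(GM/r₂) = 292.738 m/s.
Transfer speeds (vis-viva v² = GM(2/r − 1/a_t)): v₁ᵗ = 1237.77 m/s, v₂ᵗ = 125.702 m/s.
(a) ΔV₁ = |v₁ᵗ − v₁| ≈ 319.2 m/s = 319.2 m/s.
(b) ΔV₂ = |v₂ − v₂ᵗ| ≈ 167 m/s = 167 m/s.
(c) ΔV_total = ΔV₁ + ΔV₂ ≈ 486.2 m/s = 486.2 m/s.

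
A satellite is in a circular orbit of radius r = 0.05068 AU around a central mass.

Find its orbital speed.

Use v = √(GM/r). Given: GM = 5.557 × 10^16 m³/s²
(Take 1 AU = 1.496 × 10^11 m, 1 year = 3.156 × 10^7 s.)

Convert to SI: r = 0.05068 AU = 7.58173e+09 m.
For a circular orbit, gravity supplies the centripetal force, so v = √(GM / r).
v = √(5.557e+16 / 7.58173e+09) m/s ≈ 2707 m/s = 0.5711 AU/year.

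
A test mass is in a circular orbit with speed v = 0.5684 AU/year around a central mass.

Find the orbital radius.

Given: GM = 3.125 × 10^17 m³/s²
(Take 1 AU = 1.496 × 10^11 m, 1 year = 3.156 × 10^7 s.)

Convert to SI: v = 0.5684 AU/year = 2694.32 m/s.
For a circular orbit, v² = GM / r, so r = GM / v².
r = 3.125e+17 / (2694.32)² m ≈ 4.305e+10 m = 0.2878 AU.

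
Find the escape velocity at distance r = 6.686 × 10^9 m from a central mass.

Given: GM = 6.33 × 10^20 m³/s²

Escape velocity comes from setting total energy to zero: ½v² − GM/r = 0 ⇒ v_esc = √(2GM / r).
v_esc = √(2 · 6.33e+20 / 6.686e+09) m/s ≈ 4.351e+05 m/s = 435.1 km/s.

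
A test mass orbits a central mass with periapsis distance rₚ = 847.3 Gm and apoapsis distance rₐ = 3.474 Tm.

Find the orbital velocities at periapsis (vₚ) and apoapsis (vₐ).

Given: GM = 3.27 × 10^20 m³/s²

Convert to SI: rₚ = 847.3 Gm = 8.473e+11 m; rₐ = 3.474 Tm = 3.474e+12 m.
Use the vis-viva equation v² = GM(2/r − 1/a) with a = (rₚ + rₐ)/2 = (8.473e+11 + 3.474e+12)/2 = 2.16065e+12 m.
vₚ = √(GM · (2/rₚ − 1/a)) = √(3.27e+20 · (2/8.473e+11 − 1/2.16065e+12)) m/s ≈ 2.491e+04 m/s = 24.91 km/s.
vₐ = √(GM · (2/rₐ − 1/a)) = √(3.27e+20 · (2/3.474e+12 − 1/2.16065e+12)) m/s ≈ 6076 m/s = 6.076 km/s.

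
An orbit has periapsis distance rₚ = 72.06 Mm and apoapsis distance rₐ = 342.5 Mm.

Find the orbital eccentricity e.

Convert to SI: rₚ = 72.06 Mm = 7.206e+07 m; rₐ = 342.5 Mm = 3.425e+08 m.
e = (rₐ − rₚ) / (rₐ + rₚ).
e = (3.425e+08 − 7.206e+07) / (3.425e+08 + 7.206e+07) = 2.7044e+08 / 4.1456e+08 ≈ 0.6524.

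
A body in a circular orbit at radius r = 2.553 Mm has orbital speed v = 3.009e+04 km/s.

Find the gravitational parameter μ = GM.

Convert to SI: r = 2.553 Mm = 2.553e+06 m; v = 3.009e+04 km/s = 3.009e+07 m/s.
For a circular orbit v² = GM/r, so GM = v² · r.
GM = (3.009e+07)² · 2.553e+06 m³/s² ≈ 2.312e+21 m³/s² = 2.312 × 10^21 m³/s².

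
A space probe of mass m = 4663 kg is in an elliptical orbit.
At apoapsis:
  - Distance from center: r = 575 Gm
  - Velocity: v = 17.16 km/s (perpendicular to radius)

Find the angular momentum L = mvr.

Convert to SI: r = 575 Gm = 5.75e+11 m; v = 17.16 km/s = 17160 m/s.
Since v is perpendicular to r, L = m · v · r.
L = 4663 · 17160 · 5.75e+11 kg·m²/s ≈ 4.601e+19 kg·m²/s.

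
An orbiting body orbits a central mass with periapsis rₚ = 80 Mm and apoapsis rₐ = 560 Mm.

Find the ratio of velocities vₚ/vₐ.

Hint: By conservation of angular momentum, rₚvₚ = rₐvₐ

Convert to SI: rₚ = 80 Mm = 8e+07 m; rₐ = 560 Mm = 5.6e+08 m.
Conservation of angular momentum gives rₚvₚ = rₐvₐ, so vₚ/vₐ = rₐ/rₚ.
vₚ/vₐ = 5.6e+08 / 8e+07 ≈ 7.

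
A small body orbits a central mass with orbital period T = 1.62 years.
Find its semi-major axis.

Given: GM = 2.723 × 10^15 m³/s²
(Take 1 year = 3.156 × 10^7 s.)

Convert to SI: T = 1.62 years = 5.11272e+07 s.
Invert Kepler's third law: a = (GM · T² / (4π²))^(1/3).
Substituting T = 5.11272e+07 s and GM = 2.723e+15 m³/s²:
a = (2.723e+15 · (5.11272e+07)² / (4π²))^(1/3) m
a ≈ 5.649e+09 m = 5.649 Gm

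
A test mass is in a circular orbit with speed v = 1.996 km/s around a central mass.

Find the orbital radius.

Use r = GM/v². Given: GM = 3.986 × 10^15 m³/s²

Convert to SI: v = 1.996 km/s = 1996 m/s.
For a circular orbit, v² = GM / r, so r = GM / v².
r = 3.986e+15 / (1996)² m ≈ 1e+09 m = 1 Gm.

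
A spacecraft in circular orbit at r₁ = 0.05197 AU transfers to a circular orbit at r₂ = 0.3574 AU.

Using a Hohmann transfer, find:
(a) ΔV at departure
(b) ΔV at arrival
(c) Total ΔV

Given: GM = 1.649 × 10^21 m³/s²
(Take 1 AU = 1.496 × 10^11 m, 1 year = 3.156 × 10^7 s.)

Convert to SI: r₁ = 0.05197 AU = 7.77471e+09 m; r₂ = 0.3574 AU = 5.3467e+10 m.
Transfer semi-major axis: a_t = (r₁ + r₂)/2 = (7.77471e+09 + 5.3467e+10)/2 = 3.06209e+10 m.
Circular speeds: v₁ = √(GM/r₁) = 460541 m/s, v₂ = √(GM/r₂) = 175617 m/s.
Transfer speeds (vis-viva v² = GM(2/r − 1/a_t)): v₁ᵗ = 608559 m/s, v₂ᵗ = 88491.3 m/s.
(a) ΔV₁ = |v₁ᵗ − v₁| ≈ 1.48e+05 m/s = 31.23 AU/year.
(b) ΔV₂ = |v₂ − v₂ᵗ| ≈ 8.713e+04 m/s = 18.38 AU/year.
(c) ΔV_total = ΔV₁ + ΔV₂ ≈ 2.351e+05 m/s = 49.61 AU/year.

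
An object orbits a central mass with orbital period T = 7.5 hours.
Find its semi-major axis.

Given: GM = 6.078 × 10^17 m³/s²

Convert to SI: T = 7.5 hours = 27000 s.
Invert Kepler's third law: a = (GM · T² / (4π²))^(1/3).
Substituting T = 27000 s and GM = 6.078e+17 m³/s²:
a = (6.078e+17 · (27000)² / (4π²))^(1/3) m
a ≈ 2.239e+08 m = 2.239 × 10^8 m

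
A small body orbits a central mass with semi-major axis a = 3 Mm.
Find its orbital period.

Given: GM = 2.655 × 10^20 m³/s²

Convert to SI: a = 3 Mm = 3e+06 m.
Kepler's third law: T = 2π √(a³ / GM).
Substituting a = 3e+06 m and GM = 2.655e+20 m³/s²:
T = 2π √((3e+06)³ / 2.655e+20) s
T ≈ 2.004 s = 2.004 seconds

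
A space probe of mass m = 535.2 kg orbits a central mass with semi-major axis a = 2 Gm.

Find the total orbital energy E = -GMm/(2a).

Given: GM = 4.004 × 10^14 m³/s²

Convert to SI: a = 2 Gm = 2e+09 m.
E = −GMm / (2a).
E = −4.004e+14 · 535.2 / (2 · 2e+09) J ≈ -5.357e+07 J = -53.57 MJ.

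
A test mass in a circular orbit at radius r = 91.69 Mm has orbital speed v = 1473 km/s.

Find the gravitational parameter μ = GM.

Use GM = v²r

Convert to SI: r = 91.69 Mm = 9.169e+07 m; v = 1473 km/s = 1.473e+06 m/s.
For a circular orbit v² = GM/r, so GM = v² · r.
GM = (1.473e+06)² · 9.169e+07 m³/s² ≈ 1.989e+20 m³/s² = 1.989 × 10^20 m³/s².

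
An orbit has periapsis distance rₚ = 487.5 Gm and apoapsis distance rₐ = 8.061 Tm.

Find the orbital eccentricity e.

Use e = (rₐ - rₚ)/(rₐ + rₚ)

Convert to SI: rₚ = 487.5 Gm = 4.875e+11 m; rₐ = 8.061 Tm = 8.061e+12 m.
e = (rₐ − rₚ) / (rₐ + rₚ).
e = (8.061e+12 − 4.875e+11) / (8.061e+12 + 4.875e+11) = 7.5735e+12 / 8.5485e+12 ≈ 0.8859.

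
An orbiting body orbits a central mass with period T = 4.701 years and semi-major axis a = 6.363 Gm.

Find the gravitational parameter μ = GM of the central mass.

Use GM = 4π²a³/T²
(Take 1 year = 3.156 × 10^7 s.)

Convert to SI: T = 4.701 years = 1.48364e+08 s; a = 6.363 Gm = 6.363e+09 m.
GM = 4π² · a³ / T².
GM = 4π² · (6.363e+09)³ / (1.48364e+08)² m³/s² ≈ 4.621e+14 m³/s² = 4.621 × 10^14 m³/s².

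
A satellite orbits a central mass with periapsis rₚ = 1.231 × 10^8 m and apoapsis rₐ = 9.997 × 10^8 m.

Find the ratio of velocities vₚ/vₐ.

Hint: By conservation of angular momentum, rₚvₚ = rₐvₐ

Conservation of angular momentum gives rₚvₚ = rₐvₐ, so vₚ/vₐ = rₐ/rₚ.
vₚ/vₐ = 9.997e+08 / 1.231e+08 ≈ 8.121.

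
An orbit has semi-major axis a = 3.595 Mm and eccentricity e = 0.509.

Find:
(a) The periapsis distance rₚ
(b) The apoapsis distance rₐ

Convert to SI: a = 3.595 Mm = 3.595e+06 m.
(a) rₚ = a(1 − e) = 3.595e+06 · (1 − 0.509) = 3.595e+06 · 0.491 ≈ 1.765e+06 m = 1.765 Mm.
(b) rₐ = a(1 + e) = 3.595e+06 · (1 + 0.509) = 3.595e+06 · 1.509 ≈ 5.425e+06 m = 5.425 Mm.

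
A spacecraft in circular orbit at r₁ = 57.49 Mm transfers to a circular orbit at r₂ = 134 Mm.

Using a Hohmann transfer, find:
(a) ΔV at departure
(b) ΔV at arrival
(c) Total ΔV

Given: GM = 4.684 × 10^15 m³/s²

Convert to SI: r₁ = 57.49 Mm = 5.749e+07 m; r₂ = 134 Mm = 1.34e+08 m.
Transfer semi-major axis: a_t = (r₁ + r₂)/2 = (5.749e+07 + 1.34e+08)/2 = 9.5745e+07 m.
Circular speeds: v₁ = √(GM/r₁) = 9026.35 m/s, v₂ = √(GM/r₂) = 5912.29 m/s.
Transfer speeds (vis-viva v² = GM(2/r − 1/a_t)): v₁ᵗ = 10678.4 m/s, v₂ᵗ = 4581.36 m/s.
(a) ΔV₁ = |v₁ᵗ − v₁| ≈ 1652 m/s = 1.652 km/s.
(b) ΔV₂ = |v₂ − v₂ᵗ| ≈ 1331 m/s = 1.331 km/s.
(c) ΔV_total = ΔV₁ + ΔV₂ ≈ 2983 m/s = 2.983 km/s.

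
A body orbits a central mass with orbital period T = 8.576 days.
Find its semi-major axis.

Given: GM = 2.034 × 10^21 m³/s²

Convert to SI: T = 8.576 days = 740966 s.
Invert Kepler's third law: a = (GM · T² / (4π²))^(1/3).
Substituting T = 740966 s and GM = 2.034e+21 m³/s²:
a = (2.034e+21 · (740966)² / (4π²))^(1/3) m
a ≈ 3.047e+10 m = 30.47 Gm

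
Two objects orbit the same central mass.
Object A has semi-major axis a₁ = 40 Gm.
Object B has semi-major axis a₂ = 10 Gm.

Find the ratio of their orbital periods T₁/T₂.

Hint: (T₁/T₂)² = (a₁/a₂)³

Convert to SI: a₁ = 40 Gm = 4e+10 m; a₂ = 10 Gm = 1e+10 m.
From Kepler's third law, (T₁/T₂)² = (a₁/a₂)³, so T₁/T₂ = (a₁/a₂)^(3/2).
a₁/a₂ = 4e+10 / 1e+10 = 4.
T₁/T₂ = (4)^(3/2) ≈ 8.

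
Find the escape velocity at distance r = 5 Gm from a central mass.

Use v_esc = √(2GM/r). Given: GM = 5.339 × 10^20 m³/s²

Convert to SI: r = 5 Gm = 5e+09 m.
Escape velocity comes from setting total energy to zero: ½v² − GM/r = 0 ⇒ v_esc = √(2GM / r).
v_esc = √(2 · 5.339e+20 / 5e+09) m/s ≈ 4.621e+05 m/s = 462.1 km/s.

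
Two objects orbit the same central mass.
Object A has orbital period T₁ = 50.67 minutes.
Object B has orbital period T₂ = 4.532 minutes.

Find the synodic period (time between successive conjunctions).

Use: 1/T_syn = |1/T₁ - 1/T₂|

Convert to SI: T₁ = 50.67 minutes = 3040.2 s; T₂ = 4.532 minutes = 271.92 s.
T_syn = |T₁ · T₂ / (T₁ − T₂)|.
T_syn = |3040.2 · 271.92 / (3040.2 − 271.92)| s ≈ 298.6 s = 4.977 minutes.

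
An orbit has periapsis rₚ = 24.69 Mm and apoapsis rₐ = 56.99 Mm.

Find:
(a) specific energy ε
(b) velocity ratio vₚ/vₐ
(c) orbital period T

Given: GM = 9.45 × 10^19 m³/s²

Convert to SI: rₚ = 24.69 Mm = 2.469e+07 m; rₐ = 56.99 Mm = 5.699e+07 m.
(a) With a = (rₚ + rₐ)/2 = 4.084e+07 m, ε = −GM/(2a) = −9.45e+19/(2 · 4.084e+07) J/kg ≈ -1.157e+12 J/kg
(b) Conservation of angular momentum (rₚvₚ = rₐvₐ) gives vₚ/vₐ = rₐ/rₚ = 5.699e+07/2.469e+07 ≈ 2.308
(c) With a = (rₚ + rₐ)/2 = 4.084e+07 m, T = 2π √(a³/GM) = 2π √((4.084e+07)³/9.45e+19) s ≈ 168.7 s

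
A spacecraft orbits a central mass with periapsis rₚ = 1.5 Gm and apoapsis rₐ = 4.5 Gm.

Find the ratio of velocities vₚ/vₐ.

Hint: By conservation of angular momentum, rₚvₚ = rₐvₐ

Convert to SI: rₚ = 1.5 Gm = 1.5e+09 m; rₐ = 4.5 Gm = 4.5e+09 m.
Conservation of angular momentum gives rₚvₚ = rₐvₐ, so vₚ/vₐ = rₐ/rₚ.
vₚ/vₐ = 4.5e+09 / 1.5e+09 ≈ 3.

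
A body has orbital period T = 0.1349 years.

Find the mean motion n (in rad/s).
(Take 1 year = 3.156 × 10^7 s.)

Convert to SI: T = 0.1349 years = 4.25744e+06 s.
n = 2π / T.
n = 2π / 4.25744e+06 s ≈ 1.476e-06 rad/s.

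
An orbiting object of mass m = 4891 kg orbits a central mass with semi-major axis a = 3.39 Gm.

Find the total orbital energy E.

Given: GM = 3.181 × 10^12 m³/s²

Convert to SI: a = 3.39 Gm = 3.39e+09 m.
E = −GMm / (2a).
E = −3.181e+12 · 4891 / (2 · 3.39e+09) J ≈ -2.295e+06 J = -2.295 MJ.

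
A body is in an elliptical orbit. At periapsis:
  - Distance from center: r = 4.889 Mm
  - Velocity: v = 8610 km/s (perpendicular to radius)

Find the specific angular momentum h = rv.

Convert to SI: r = 4.889 Mm = 4.889e+06 m; v = 8610 km/s = 8.61e+06 m/s.
With v perpendicular to r, h = r · v.
h = 4.889e+06 · 8.61e+06 m²/s ≈ 4.209e+13 m²/s.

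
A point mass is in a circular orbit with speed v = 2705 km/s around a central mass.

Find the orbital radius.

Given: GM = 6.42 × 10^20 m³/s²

Convert to SI: v = 2705 km/s = 2.705e+06 m/s.
For a circular orbit, v² = GM / r, so r = GM / v².
r = 6.42e+20 / (2.705e+06)² m ≈ 8.774e+07 m = 87.74 Mm.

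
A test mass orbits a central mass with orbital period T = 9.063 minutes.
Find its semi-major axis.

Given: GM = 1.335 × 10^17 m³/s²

Convert to SI: T = 9.063 minutes = 543.78 s.
Invert Kepler's third law: a = (GM · T² / (4π²))^(1/3).
Substituting T = 543.78 s and GM = 1.335e+17 m³/s²:
a = (1.335e+17 · (543.78)² / (4π²))^(1/3) m
a ≈ 1e+07 m = 10 Mm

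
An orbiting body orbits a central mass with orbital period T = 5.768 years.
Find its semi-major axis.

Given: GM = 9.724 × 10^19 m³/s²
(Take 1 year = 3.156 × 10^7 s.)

Convert to SI: T = 5.768 years = 1.82038e+08 s.
Invert Kepler's third law: a = (GM · T² / (4π²))^(1/3).
Substituting T = 1.82038e+08 s and GM = 9.724e+19 m³/s²:
a = (9.724e+19 · (1.82038e+08)² / (4π²))^(1/3) m
a ≈ 4.338e+11 m = 433.8 Gm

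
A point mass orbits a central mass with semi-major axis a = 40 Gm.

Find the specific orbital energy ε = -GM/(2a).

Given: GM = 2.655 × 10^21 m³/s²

Convert to SI: a = 40 Gm = 4e+10 m.
ε = −GM / (2a).
ε = −2.655e+21 / (2 · 4e+10) J/kg ≈ -3.319e+10 J/kg = -33.19 GJ/kg.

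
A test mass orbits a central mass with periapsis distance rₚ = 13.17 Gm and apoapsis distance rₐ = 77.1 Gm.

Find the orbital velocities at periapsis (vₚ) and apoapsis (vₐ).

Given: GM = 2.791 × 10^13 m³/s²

Convert to SI: rₚ = 13.17 Gm = 1.317e+10 m; rₐ = 77.1 Gm = 7.71e+10 m.
Use the vis-viva equation v² = GM(2/r − 1/a) with a = (rₚ + rₐ)/2 = (1.317e+10 + 7.71e+10)/2 = 4.5135e+10 m.
vₚ = √(GM · (2/rₚ − 1/a)) = √(2.791e+13 · (2/1.317e+10 − 1/4.5135e+10)) m/s ≈ 60.17 m/s = 60.17 m/s.
vₐ = √(GM · (2/rₐ − 1/a)) = √(2.791e+13 · (2/7.71e+10 − 1/4.5135e+10)) m/s ≈ 10.28 m/s = 10.28 m/s.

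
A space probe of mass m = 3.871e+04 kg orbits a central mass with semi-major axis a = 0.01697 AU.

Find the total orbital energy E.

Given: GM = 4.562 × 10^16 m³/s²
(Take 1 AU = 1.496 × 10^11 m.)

Convert to SI: a = 0.01697 AU = 2.53871e+09 m.
E = −GMm / (2a).
E = −4.562e+16 · 3.871e+04 / (2 · 2.53871e+09) J ≈ -3.478e+11 J = -347.8 GJ.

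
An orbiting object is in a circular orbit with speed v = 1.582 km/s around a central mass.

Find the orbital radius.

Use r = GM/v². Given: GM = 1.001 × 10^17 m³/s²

Convert to SI: v = 1.582 km/s = 1582 m/s.
For a circular orbit, v² = GM / r, so r = GM / v².
r = 1.001e+17 / (1582)² m ≈ 4e+10 m = 40 Gm.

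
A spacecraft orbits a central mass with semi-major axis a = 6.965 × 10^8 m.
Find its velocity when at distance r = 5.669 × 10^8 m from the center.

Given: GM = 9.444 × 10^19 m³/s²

Vis-viva: v = √(GM · (2/r − 1/a)).
2/r − 1/a = 2/5.669e+08 − 1/6.965e+08 = 2.09221e-09 m⁻¹.
v = √(9.444e+19 · 2.09221e-09) m/s ≈ 4.445e+05 m/s = 444.5 km/s.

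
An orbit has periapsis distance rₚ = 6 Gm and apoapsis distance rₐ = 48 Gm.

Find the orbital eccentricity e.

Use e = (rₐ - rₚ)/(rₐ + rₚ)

Convert to SI: rₚ = 6 Gm = 6e+09 m; rₐ = 48 Gm = 4.8e+10 m.
e = (rₐ − rₚ) / (rₐ + rₚ).
e = (4.8e+10 − 6e+09) / (4.8e+10 + 6e+09) = 4.2e+10 / 5.4e+10 ≈ 0.7778.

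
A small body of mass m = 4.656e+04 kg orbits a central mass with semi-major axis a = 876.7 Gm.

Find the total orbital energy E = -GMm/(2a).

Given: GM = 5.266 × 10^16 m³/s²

Convert to SI: a = 876.7 Gm = 8.767e+11 m.
E = −GMm / (2a).
E = −5.266e+16 · 4.656e+04 / (2 · 8.767e+11) J ≈ -1.398e+09 J = -1.398 GJ.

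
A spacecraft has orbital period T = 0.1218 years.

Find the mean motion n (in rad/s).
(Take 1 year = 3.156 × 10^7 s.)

Convert to SI: T = 0.1218 years = 3.84401e+06 s.
n = 2π / T.
n = 2π / 3.84401e+06 s ≈ 1.635e-06 rad/s.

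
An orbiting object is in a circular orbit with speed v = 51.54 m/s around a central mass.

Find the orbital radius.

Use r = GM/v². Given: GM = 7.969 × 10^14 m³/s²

For a circular orbit, v² = GM / r, so r = GM / v².
r = 7.969e+14 / (51.54)² m ≈ 3e+11 m = 300 Gm.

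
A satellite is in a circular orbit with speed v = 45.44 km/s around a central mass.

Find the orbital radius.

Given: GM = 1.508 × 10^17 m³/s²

Convert to SI: v = 45.44 km/s = 45440 m/s.
For a circular orbit, v² = GM / r, so r = GM / v².
r = 1.508e+17 / (45440)² m ≈ 7.303e+07 m = 7.303 × 10^7 m.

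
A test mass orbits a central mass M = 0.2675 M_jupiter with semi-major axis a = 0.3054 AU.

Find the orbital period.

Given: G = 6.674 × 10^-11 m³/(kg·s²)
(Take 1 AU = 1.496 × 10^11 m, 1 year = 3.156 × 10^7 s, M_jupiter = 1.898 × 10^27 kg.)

Convert to SI: a = 0.3054 AU = 4.56878e+10 m; M = 0.2675 M_jupiter = 5.07715e+26 kg.
GM = G · M = 6.674e-11 · 5.07715e+26 = 3.38849e+16 m³/s².
Kepler's third law: T = 2π √(a³ / GM).
Substituting a = 4.56878e+10 m and GM = 3.38849e+16 m³/s²:
T = 2π √((4.56878e+10)³ / 3.38849e+16) s
T ≈ 3.333e+08 s = 10.56 years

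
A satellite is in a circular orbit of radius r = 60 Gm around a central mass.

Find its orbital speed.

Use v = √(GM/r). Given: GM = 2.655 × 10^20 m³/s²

Convert to SI: r = 60 Gm = 6e+10 m.
For a circular orbit, gravity supplies the centripetal force, so v = √(GM / r).
v = √(2.655e+20 / 6e+10) m/s ≈ 6.652e+04 m/s = 66.52 km/s.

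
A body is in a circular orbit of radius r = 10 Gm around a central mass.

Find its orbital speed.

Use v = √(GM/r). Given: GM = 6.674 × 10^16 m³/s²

Convert to SI: r = 10 Gm = 1e+10 m.
For a circular orbit, gravity supplies the centripetal force, so v = √(GM / r).
v = √(6.674e+16 / 1e+10) m/s ≈ 2583 m/s = 2.583 km/s.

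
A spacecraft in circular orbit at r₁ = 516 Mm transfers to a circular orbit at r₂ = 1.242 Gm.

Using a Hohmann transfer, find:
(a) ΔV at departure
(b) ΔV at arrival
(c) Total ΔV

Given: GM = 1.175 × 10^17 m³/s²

Convert to SI: r₁ = 516 Mm = 5.16e+08 m; r₂ = 1.242 Gm = 1.242e+09 m.
Transfer semi-major axis: a_t = (r₁ + r₂)/2 = (5.16e+08 + 1.242e+09)/2 = 8.79e+08 m.
Circular speeds: v₁ = √(GM/r₁) = 15090.2 m/s, v₂ = √(GM/r₂) = 9726.53 m/s.
Transfer speeds (vis-viva v² = GM(2/r − 1/a_t)): v₁ᵗ = 17937.4 m/s, v₂ᵗ = 7452.27 m/s.
(a) ΔV₁ = |v₁ᵗ − v₁| ≈ 2847 m/s = 2.847 km/s.
(b) ΔV₂ = |v₂ − v₂ᵗ| ≈ 2274 m/s = 2.274 km/s.
(c) ΔV_total = ΔV₁ + ΔV₂ ≈ 5122 m/s = 5.122 km/s.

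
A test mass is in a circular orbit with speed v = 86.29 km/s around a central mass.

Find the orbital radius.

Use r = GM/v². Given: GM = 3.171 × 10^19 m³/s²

Convert to SI: v = 86.29 km/s = 86290 m/s.
For a circular orbit, v² = GM / r, so r = GM / v².
r = 3.171e+19 / (86290)² m ≈ 4.259e+09 m = 4.259 × 10^9 m.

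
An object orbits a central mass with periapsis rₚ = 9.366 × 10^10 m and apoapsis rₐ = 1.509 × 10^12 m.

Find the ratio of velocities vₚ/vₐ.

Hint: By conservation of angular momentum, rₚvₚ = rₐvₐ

Conservation of angular momentum gives rₚvₚ = rₐvₐ, so vₚ/vₐ = rₐ/rₚ.
vₚ/vₐ = 1.509e+12 / 9.366e+10 ≈ 16.11.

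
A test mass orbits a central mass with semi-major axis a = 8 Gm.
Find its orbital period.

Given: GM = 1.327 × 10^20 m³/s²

Convert to SI: a = 8 Gm = 8e+09 m.
Kepler's third law: T = 2π √(a³ / GM).
Substituting a = 8e+09 m and GM = 1.327e+20 m³/s²:
T = 2π √((8e+09)³ / 1.327e+20) s
T ≈ 3.903e+05 s = 4.517 days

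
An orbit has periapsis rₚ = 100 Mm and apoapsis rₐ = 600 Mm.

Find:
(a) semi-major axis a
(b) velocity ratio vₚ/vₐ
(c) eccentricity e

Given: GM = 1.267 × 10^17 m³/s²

Convert to SI: rₚ = 100 Mm = 1e+08 m; rₐ = 600 Mm = 6e+08 m.
(a) a = (rₚ + rₐ)/2 = (1e+08 + 6e+08)/2 ≈ 3.5e+08 m
(b) Conservation of angular momentum (rₚvₚ = rₐvₐ) gives vₚ/vₐ = rₐ/rₚ = 6e+08/1e+08 ≈ 6
(c) e = (rₐ − rₚ)/(rₐ + rₚ) = (6e+08 − 1e+08)/(6e+08 + 1e+08) ≈ 0.7143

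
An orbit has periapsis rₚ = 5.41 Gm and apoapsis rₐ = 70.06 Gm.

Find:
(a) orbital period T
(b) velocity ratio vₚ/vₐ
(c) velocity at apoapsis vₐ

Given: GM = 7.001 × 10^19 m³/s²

Convert to SI: rₚ = 5.41 Gm = 5.41e+09 m; rₐ = 70.06 Gm = 7.006e+10 m.
(a) With a = (rₚ + rₐ)/2 = 3.7735e+10 m, T = 2π √(a³/GM) = 2π √((3.7735e+10)³/7.001e+19) s ≈ 5.504e+06 s
(b) Conservation of angular momentum (rₚvₚ = rₐvₐ) gives vₚ/vₐ = rₐ/rₚ = 7.006e+10/5.41e+09 ≈ 12.95
(c) With a = (rₚ + rₐ)/2 = 3.7735e+10 m, vₐ = √(GM (2/rₐ − 1/a)) = √(7.001e+19 · (2/7.006e+10 − 1/3.7735e+10)) m/s ≈ 1.197e+04 m/s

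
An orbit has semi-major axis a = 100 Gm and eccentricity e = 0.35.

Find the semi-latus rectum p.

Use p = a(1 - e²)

Convert to SI: a = 100 Gm = 1e+11 m.
p = a (1 − e²).
p = 1e+11 · (1 − (0.35)²) = 1e+11 · 0.8775 ≈ 8.775e+10 m = 87.75 Gm.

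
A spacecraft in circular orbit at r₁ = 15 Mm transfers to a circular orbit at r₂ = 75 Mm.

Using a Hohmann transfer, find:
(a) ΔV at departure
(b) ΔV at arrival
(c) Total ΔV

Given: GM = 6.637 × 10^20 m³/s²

Convert to SI: r₁ = 15 Mm = 1.5e+07 m; r₂ = 75 Mm = 7.5e+07 m.
Transfer semi-major axis: a_t = (r₁ + r₂)/2 = (1.5e+07 + 7.5e+07)/2 = 4.5e+07 m.
Circular speeds: v₁ = √(GM/r₁) = 6.65182e+06 m/s, v₂ = √(GM/r₂) = 2.97478e+06 m/s.
Transfer speeds (vis-viva v² = GM(2/r − 1/a_t)): v₁ᵗ = 8.58746e+06 m/s, v₂ᵗ = 1.71749e+06 m/s.
(a) ΔV₁ = |v₁ᵗ − v₁| ≈ 1.936e+06 m/s = 1936 km/s.
(b) ΔV₂ = |v₂ − v₂ᵗ| ≈ 1.257e+06 m/s = 1257 km/s.
(c) ΔV_total = ΔV₁ + ΔV₂ ≈ 3.193e+06 m/s = 3193 km/s.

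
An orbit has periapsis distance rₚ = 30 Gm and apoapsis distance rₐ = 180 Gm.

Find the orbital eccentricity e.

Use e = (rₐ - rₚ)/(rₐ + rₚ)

Convert to SI: rₚ = 30 Gm = 3e+10 m; rₐ = 180 Gm = 1.8e+11 m.
e = (rₐ − rₚ) / (rₐ + rₚ).
e = (1.8e+11 − 3e+10) / (1.8e+11 + 3e+10) = 1.5e+11 / 2.1e+11 ≈ 0.7143.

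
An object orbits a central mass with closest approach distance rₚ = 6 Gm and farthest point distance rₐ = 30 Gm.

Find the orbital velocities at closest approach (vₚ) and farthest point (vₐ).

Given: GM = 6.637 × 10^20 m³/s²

Convert to SI: rₚ = 6 Gm = 6e+09 m; rₐ = 30 Gm = 3e+10 m.
Use the vis-viva equation v² = GM(2/r − 1/a) with a = (rₚ + rₐ)/2 = (6e+09 + 3e+10)/2 = 1.8e+10 m.
vₚ = √(GM · (2/rₚ − 1/a)) = √(6.637e+20 · (2/6e+09 − 1/1.8e+10)) m/s ≈ 4.294e+05 m/s = 429.4 km/s.
vₐ = √(GM · (2/rₐ − 1/a)) = √(6.637e+20 · (2/3e+10 − 1/1.8e+10)) m/s ≈ 8.587e+04 m/s = 85.87 km/s.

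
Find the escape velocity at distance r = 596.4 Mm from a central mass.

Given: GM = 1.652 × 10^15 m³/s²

Convert to SI: r = 596.4 Mm = 5.964e+08 m.
Escape velocity comes from setting total energy to zero: ½v² − GM/r = 0 ⇒ v_esc = √(2GM / r).
v_esc = √(2 · 1.652e+15 / 5.964e+08) m/s ≈ 2354 m/s = 2.354 km/s.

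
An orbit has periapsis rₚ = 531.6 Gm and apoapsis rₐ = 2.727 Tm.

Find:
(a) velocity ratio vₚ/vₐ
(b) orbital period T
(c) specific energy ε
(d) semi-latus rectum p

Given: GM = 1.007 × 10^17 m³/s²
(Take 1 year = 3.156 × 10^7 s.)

Convert to SI: rₚ = 531.6 Gm = 5.316e+11 m; rₐ = 2.727 Tm = 2.727e+12 m.
(a) Conservation of angular momentum (rₚvₚ = rₐvₐ) gives vₚ/vₐ = rₐ/rₚ = 2.727e+12/5.316e+11 ≈ 5.13
(b) With a = (rₚ + rₐ)/2 = 1.6293e+12 m, T = 2π √(a³/GM) = 2π √((1.6293e+12)³/1.007e+17) s ≈ 4.118e+10 s
(c) With a = (rₚ + rₐ)/2 = 1.6293e+12 m, ε = −GM/(2a) = −1.007e+17/(2 · 1.6293e+12) J/kg ≈ -3.09e+04 J/kg
(d) From a = (rₚ + rₐ)/2 = 1.6293e+12 m and e = (rₐ − rₚ)/(rₐ + rₚ) = 0.673725, p = a(1 − e²) = 1.6293e+12 · (1 − (0.673725)²) ≈ 8.898e+11 m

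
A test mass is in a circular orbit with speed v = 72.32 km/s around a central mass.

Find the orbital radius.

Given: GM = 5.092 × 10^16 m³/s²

Convert to SI: v = 72.32 km/s = 72320 m/s.
For a circular orbit, v² = GM / r, so r = GM / v².
r = 5.092e+16 / (72320)² m ≈ 9.736e+06 m = 9.736 Mm.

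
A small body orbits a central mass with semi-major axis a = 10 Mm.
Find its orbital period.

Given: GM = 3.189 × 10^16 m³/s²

Convert to SI: a = 10 Mm = 1e+07 m.
Kepler's third law: T = 2π √(a³ / GM).
Substituting a = 1e+07 m and GM = 3.189e+16 m³/s²:
T = 2π √((1e+07)³ / 3.189e+16) s
T ≈ 1113 s = 18.54 minutes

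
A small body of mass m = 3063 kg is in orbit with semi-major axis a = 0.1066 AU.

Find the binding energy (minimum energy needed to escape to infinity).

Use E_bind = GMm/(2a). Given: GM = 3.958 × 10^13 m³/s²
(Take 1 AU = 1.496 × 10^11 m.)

Convert to SI: a = 0.1066 AU = 1.59474e+10 m.
Total orbital energy is E = −GMm/(2a); binding energy is E_bind = −E = GMm/(2a).
E_bind = 3.958e+13 · 3063 / (2 · 1.59474e+10) J ≈ 3.801e+06 J = 3.801 MJ.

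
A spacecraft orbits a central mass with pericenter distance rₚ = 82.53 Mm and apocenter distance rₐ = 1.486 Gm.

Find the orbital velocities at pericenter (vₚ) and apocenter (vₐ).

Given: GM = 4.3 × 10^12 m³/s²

Convert to SI: rₚ = 82.53 Mm = 8.253e+07 m; rₐ = 1.486 Gm = 1.486e+09 m.
Use the vis-viva equation v² = GM(2/r − 1/a) with a = (rₚ + rₐ)/2 = (8.253e+07 + 1.486e+09)/2 = 7.84265e+08 m.
vₚ = √(GM · (2/rₚ − 1/a)) = √(4.3e+12 · (2/8.253e+07 − 1/7.84265e+08)) m/s ≈ 314.2 m/s = 314.2 m/s.
vₐ = √(GM · (2/rₐ − 1/a)) = √(4.3e+12 · (2/1.486e+09 − 1/7.84265e+08)) m/s ≈ 17.45 m/s = 17.45 m/s.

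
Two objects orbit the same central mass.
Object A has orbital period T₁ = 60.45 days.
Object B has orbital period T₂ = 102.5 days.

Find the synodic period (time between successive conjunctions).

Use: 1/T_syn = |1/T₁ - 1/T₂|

Convert to SI: T₁ = 60.45 days = 5.22288e+06 s; T₂ = 102.5 days = 8.856e+06 s.
T_syn = |T₁ · T₂ / (T₁ − T₂)|.
T_syn = |5.22288e+06 · 8.856e+06 / (5.22288e+06 − 8.856e+06)| s ≈ 1.273e+07 s = 147.4 days.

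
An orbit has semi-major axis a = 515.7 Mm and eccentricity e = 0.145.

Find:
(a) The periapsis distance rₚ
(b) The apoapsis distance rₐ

Convert to SI: a = 515.7 Mm = 5.157e+08 m.
(a) rₚ = a(1 − e) = 5.157e+08 · (1 − 0.145) = 5.157e+08 · 0.855 ≈ 4.409e+08 m = 440.9 Mm.
(b) rₐ = a(1 + e) = 5.157e+08 · (1 + 0.145) = 5.157e+08 · 1.145 ≈ 5.905e+08 m = 590.5 Mm.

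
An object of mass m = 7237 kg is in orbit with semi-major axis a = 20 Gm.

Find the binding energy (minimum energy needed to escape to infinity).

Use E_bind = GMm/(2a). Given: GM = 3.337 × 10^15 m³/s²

Convert to SI: a = 20 Gm = 2e+10 m.
Total orbital energy is E = −GMm/(2a); binding energy is E_bind = −E = GMm/(2a).
E_bind = 3.337e+15 · 7237 / (2 · 2e+10) J ≈ 6.037e+08 J = 603.7 MJ.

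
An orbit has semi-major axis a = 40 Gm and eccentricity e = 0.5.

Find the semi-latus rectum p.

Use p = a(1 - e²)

Convert to SI: a = 40 Gm = 4e+10 m.
p = a (1 − e²).
p = 4e+10 · (1 − (0.5)²) = 4e+10 · 0.75 ≈ 3e+10 m = 30 Gm.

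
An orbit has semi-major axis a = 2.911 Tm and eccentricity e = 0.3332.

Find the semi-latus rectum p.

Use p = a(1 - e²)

Convert to SI: a = 2.911 Tm = 2.911e+12 m.
p = a (1 − e²).
p = 2.911e+12 · (1 − (0.3332)²) = 2.911e+12 · 0.888978 ≈ 2.588e+12 m = 2.588 Tm.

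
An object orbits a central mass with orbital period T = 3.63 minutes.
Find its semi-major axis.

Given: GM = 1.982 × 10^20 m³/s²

Convert to SI: T = 3.63 minutes = 217.8 s.
Invert Kepler's third law: a = (GM · T² / (4π²))^(1/3).
Substituting T = 217.8 s and GM = 1.982e+20 m³/s²:
a = (1.982e+20 · (217.8)² / (4π²))^(1/3) m
a ≈ 6.198e+07 m = 6.198 × 10^7 m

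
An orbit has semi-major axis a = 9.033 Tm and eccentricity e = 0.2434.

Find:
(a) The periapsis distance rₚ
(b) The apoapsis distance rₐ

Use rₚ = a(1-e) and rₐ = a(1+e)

Convert to SI: a = 9.033 Tm = 9.033e+12 m.
(a) rₚ = a(1 − e) = 9.033e+12 · (1 − 0.2434) = 9.033e+12 · 0.7566 ≈ 6.834e+12 m = 6.834 Tm.
(b) rₐ = a(1 + e) = 9.033e+12 · (1 + 0.2434) = 9.033e+12 · 1.2434 ≈ 1.123e+13 m = 11.23 Tm.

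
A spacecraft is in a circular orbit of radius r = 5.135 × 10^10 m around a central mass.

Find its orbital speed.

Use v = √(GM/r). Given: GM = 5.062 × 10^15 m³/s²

For a circular orbit, gravity supplies the centripetal force, so v = √(GM / r).
v = √(5.062e+15 / 5.135e+10) m/s ≈ 314 m/s = 314 m/s.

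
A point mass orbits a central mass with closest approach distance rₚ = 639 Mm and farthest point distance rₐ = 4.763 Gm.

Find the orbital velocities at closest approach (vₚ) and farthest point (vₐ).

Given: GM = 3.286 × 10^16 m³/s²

Convert to SI: rₚ = 639 Mm = 6.39e+08 m; rₐ = 4.763 Gm = 4.763e+09 m.
Use the vis-viva equation v² = GM(2/r − 1/a) with a = (rₚ + rₐ)/2 = (6.39e+08 + 4.763e+09)/2 = 2.701e+09 m.
vₚ = √(GM · (2/rₚ − 1/a)) = √(3.286e+16 · (2/6.39e+08 − 1/2.701e+09)) m/s ≈ 9523 m/s = 9.523 km/s.
vₐ = √(GM · (2/rₐ − 1/a)) = √(3.286e+16 · (2/4.763e+09 − 1/2.701e+09)) m/s ≈ 1278 m/s = 1.278 km/s.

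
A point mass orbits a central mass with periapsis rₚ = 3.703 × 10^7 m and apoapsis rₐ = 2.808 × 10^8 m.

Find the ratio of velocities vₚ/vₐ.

Conservation of angular momentum gives rₚvₚ = rₐvₐ, so vₚ/vₐ = rₐ/rₚ.
vₚ/vₐ = 2.808e+08 / 3.703e+07 ≈ 7.583.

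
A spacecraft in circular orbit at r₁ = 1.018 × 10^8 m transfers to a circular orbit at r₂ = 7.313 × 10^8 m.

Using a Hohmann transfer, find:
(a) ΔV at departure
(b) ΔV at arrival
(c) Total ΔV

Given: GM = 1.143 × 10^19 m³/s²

Transfer semi-major axis: a_t = (r₁ + r₂)/2 = (1.018e+08 + 7.313e+08)/2 = 4.1655e+08 m.
Circular speeds: v₁ = √(GM/r₁) = 335081 m/s, v₂ = √(GM/r₂) = 125019 m/s.
Transfer speeds (vis-viva v² = GM(2/r − 1/a_t)): v₁ᵗ = 443980 m/s, v₂ᵗ = 61803.9 m/s.
(a) ΔV₁ = |v₁ᵗ − v₁| ≈ 1.089e+05 m/s = 108.9 km/s.
(b) ΔV₂ = |v₂ − v₂ᵗ| ≈ 6.321e+04 m/s = 63.21 km/s.
(c) ΔV_total = ΔV₁ + ΔV₂ ≈ 1.721e+05 m/s = 172.1 km/s.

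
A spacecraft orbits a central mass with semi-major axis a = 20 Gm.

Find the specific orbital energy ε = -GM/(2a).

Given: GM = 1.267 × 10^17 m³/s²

Convert to SI: a = 20 Gm = 2e+10 m.
ε = −GM / (2a).
ε = −1.267e+17 / (2 · 2e+10) J/kg ≈ -3.168e+06 J/kg = -3.167 MJ/kg.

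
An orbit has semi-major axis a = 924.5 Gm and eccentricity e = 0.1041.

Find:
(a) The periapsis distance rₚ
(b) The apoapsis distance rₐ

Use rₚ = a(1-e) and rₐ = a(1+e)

Convert to SI: a = 924.5 Gm = 9.245e+11 m.
(a) rₚ = a(1 − e) = 9.245e+11 · (1 − 0.1041) = 9.245e+11 · 0.8959 ≈ 8.283e+11 m = 828.3 Gm.
(b) rₐ = a(1 + e) = 9.245e+11 · (1 + 0.1041) = 9.245e+11 · 1.1041 ≈ 1.021e+12 m = 1.021 Tm.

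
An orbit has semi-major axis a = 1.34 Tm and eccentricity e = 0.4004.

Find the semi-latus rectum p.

Convert to SI: a = 1.34 Tm = 1.34e+12 m.
p = a (1 − e²).
p = 1.34e+12 · (1 − (0.4004)²) = 1.34e+12 · 0.83968 ≈ 1.125e+12 m = 1.125 Tm.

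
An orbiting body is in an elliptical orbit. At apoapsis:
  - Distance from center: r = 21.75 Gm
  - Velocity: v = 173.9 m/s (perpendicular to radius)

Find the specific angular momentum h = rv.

Convert to SI: r = 21.75 Gm = 2.175e+10 m.
With v perpendicular to r, h = r · v.
h = 2.175e+10 · 173.9 m²/s ≈ 3.782e+12 m²/s.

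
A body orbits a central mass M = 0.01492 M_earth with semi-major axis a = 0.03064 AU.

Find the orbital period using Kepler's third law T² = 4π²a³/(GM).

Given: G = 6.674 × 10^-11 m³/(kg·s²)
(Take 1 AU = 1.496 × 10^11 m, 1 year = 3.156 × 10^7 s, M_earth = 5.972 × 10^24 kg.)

Convert to SI: a = 0.03064 AU = 4.58374e+09 m; M = 0.01492 M_earth = 8.91022e+22 kg.
GM = G · M = 6.674e-11 · 8.91022e+22 = 5.94668e+12 m³/s².
Kepler's third law: T = 2π √(a³ / GM).
Substituting a = 4.58374e+09 m and GM = 5.94668e+12 m³/s²:
T = 2π √((4.58374e+09)³ / 5.94668e+12) s
T ≈ 7.996e+08 s = 25.34 years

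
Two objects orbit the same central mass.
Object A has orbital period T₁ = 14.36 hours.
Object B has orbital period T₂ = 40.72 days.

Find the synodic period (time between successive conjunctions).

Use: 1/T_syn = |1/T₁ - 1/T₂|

Convert to SI: T₁ = 14.36 hours = 51696 s; T₂ = 40.72 days = 3.51821e+06 s.
T_syn = |T₁ · T₂ / (T₁ − T₂)|.
T_syn = |51696 · 3.51821e+06 / (51696 − 3.51821e+06)| s ≈ 5.247e+04 s = 14.57 hours.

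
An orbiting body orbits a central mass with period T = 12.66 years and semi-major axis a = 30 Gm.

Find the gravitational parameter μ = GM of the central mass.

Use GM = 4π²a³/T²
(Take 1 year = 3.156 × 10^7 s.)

Convert to SI: T = 12.66 years = 3.9955e+08 s; a = 30 Gm = 3e+10 m.
GM = 4π² · a³ / T².
GM = 4π² · (3e+10)³ / (3.9955e+08)² m³/s² ≈ 6.677e+15 m³/s² = 6.677 × 10^15 m³/s².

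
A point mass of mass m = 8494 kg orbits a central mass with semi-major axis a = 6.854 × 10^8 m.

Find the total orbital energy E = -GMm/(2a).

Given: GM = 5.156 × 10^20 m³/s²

E = −GMm / (2a).
E = −5.156e+20 · 8494 / (2 · 6.854e+08) J ≈ -3.195e+15 J = -3.195 PJ.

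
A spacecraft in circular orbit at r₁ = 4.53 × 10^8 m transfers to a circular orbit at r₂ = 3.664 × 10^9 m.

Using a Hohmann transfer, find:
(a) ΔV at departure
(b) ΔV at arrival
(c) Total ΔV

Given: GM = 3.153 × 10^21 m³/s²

Transfer semi-major axis: a_t = (r₁ + r₂)/2 = (4.53e+08 + 3.664e+09)/2 = 2.0585e+09 m.
Circular speeds: v₁ = √(GM/r₁) = 2.63823e+06 m/s, v₂ = √(GM/r₂) = 927650 m/s.
Transfer speeds (vis-viva v² = GM(2/r − 1/a_t)): v₁ᵗ = 3.51978e+06 m/s, v₂ᵗ = 435169 m/s.
(a) ΔV₁ = |v₁ᵗ − v₁| ≈ 8.815e+05 m/s = 881.5 km/s.
(b) ΔV₂ = |v₂ − v₂ᵗ| ≈ 4.925e+05 m/s = 492.5 km/s.
(c) ΔV_total = ΔV₁ + ΔV₂ ≈ 1.374e+06 m/s = 1374 km/s.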